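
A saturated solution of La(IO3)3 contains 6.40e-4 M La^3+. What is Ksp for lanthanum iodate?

La(IO3)3(s) ⇌ La^3+(aq) + 3 IO3^-(aq)
Stoichiometry gives [IO3^-] = (3/1)[La^3+] = 1.920 × 10^-3 M.
Ksp = [La^3+][IO3^-]^3
Ksp = 6.40 × 10^-4 × (1.920 x 10^-3)^3 = 4.53 × 10^-12

4.53e-12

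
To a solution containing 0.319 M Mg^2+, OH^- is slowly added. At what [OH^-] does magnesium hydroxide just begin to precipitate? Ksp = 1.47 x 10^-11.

[OH^-] = 6.79 x 10^-6 M

Mg(OH)2(s) ⇌ Mg^2+ + 2 OH^-
Ksp = [Mg^2+][OH^-]^2
Precipitation begins when Q = Ksp. With [Mg^2+] = 0.319 M:
1.47 x 10^-11 = (0.319) × [OH^-]^2
[OH^-] = (1.47 x 10^-11 / 3.19 × 10^-1)^(1/2) = 6.79 × 10^-6 M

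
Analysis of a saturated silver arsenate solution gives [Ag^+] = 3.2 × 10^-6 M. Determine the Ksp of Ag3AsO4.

Ksp ≈ 3.5e-23

Ag3AsO4(s) <=> 3 Ag^+(aq) + AsO4^3-(aq)
Stoichiometry gives [AsO4^3-] = (1/3)[Ag^+] = 1.07 × 10^-6 M.
Ksp = [Ag^+]^3[AsO4^3-]
Ksp = (3.2 x 10^-6)^3 × 1.07 × 10^-6 = 3.5 x 10^-23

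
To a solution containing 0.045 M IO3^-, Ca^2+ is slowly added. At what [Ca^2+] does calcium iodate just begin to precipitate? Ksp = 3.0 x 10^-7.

Ca(IO3)2(s) ⇌ Ca^2+(aq) + 2 IO3^-(aq)
Ksp = [Ca^2+][IO3^-]^2
Precipitation begins when Q = Ksp. With [IO3^-] = 0.045 M:
3.0 x 10^-7 = (0.045)^2 × [Ca^2+]
[Ca^2+] = (3.0 x 10^-7 / 2.03 × 10^-3) = 1.5 × 10^-4 M

[Ca^2+] = 1.5e-4 M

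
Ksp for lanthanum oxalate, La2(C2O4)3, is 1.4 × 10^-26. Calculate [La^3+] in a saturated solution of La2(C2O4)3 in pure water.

[La^3+] = 5.3 × 10^-6 M

La2(C2O4)3(s) ⇌ 2 La^3+ + 3 C2O4^2-
Ksp = [La^3+]^2[C2O4^2-]^3
With molar solubility s: [La^3+] = 2s, [C2O4^2-] = 3s.
Substituting: Ksp = (2s)^2(3s)^3 = 108s^5
s^5 = 1.4 × 10^-26 / 108, so s = 2.65 × 10^-6 M
[La^3+] = 2s = 5.3 × 10^-6 M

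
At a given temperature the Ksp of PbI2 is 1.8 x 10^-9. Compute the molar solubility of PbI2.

PbI2(s) <=> Pb^2+(aq) + 2 I^-(aq)
Ksp = [Pb^2+][I^-]^2
Let s = molar solubility. Then [Pb^2+] = s and [I^-] = 2s.
Ksp = s(2s)^2 = 4s^3
Solving, s = (1.8 x 10^-9/4)^(1/3) = 7.7 × 10^-4 M

s ≈ 7.7 × 10^-4 M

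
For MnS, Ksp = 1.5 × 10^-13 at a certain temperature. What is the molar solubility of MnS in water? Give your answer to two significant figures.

s ≈ 3.9 × 10^-7 M

MnS(s) <=> Mn^2+(aq) + S^2-(aq)
Ksp = [Mn^2+][S^2-]
With molar solubility s: [Mn^2+] = s, [S^2-] = s.
Ksp = s^2
s = √(1.5 × 10^-13) = 3.9 × 10^-7 M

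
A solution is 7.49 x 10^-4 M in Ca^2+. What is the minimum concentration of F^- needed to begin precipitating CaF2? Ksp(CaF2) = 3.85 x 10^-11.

CaF2(s) ⇌ Ca^2+ + 2 F^-
Ksp = [Ca^2+][F^-]^2
Precipitation begins when Q = Ksp. With [Ca^2+] = 7.49 x 10^-4 M:
3.85 x 10^-11 = (7.49 x 10^-4) × [F^-]^2
[F^-] = (3.85 x 10^-11 / 7.49 × 10^-4)^(1/2) = 2.27 x 10^-4 M

[F^-] = 2.27 × 10^-4 M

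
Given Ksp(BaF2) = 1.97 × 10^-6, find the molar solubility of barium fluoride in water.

s = 7.90 × 10^-3 M

BaF2(s) <=> Ba^2+(aq) + 2 F^-(aq)
Ksp = [Ba^2+][F^-]^2
Let s = molar solubility. Then [Ba^2+] = s and [F^-] = 2s.
So Ksp = s × (2s)^2 = 4s^3
s^3 = 1.97 × 10^-6 / 4, so s = 7.90 × 10^-3 M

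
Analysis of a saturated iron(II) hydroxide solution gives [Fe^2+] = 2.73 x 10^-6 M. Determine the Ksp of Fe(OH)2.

8.14e-17

Fe(OH)2(s) ⇌ Fe^2+(aq) + 2 OH^-(aq)
Stoichiometry gives [OH^-] = (2/1)[Fe^2+] = 5.460 x 10^-6 M.
Ksp = [Fe^2+][OH^-]^2
Ksp = 2.73 × 10^-6 × (5.460 × 10^-6)^2 = 8.14 × 10^-17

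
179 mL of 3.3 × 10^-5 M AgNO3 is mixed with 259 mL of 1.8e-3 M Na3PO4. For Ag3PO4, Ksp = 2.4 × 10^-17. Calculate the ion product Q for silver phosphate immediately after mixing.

2.6 x 10^-18

Total volume = 179 + 259 = 438 mL.
[Ag^+] = 3.3 x 10^-5 × (179/438) = 1.35 x 10^-5 M
[PO4^3-] = 1.8 x 10^-3 × (259/438) = 1.06 × 10^-3 M
Ag3PO4(s) ⇌ 3 Ag^+ + PO4^3-, so Q = [Ag^+]^3[PO4^3-]
Q = (1.35 × 10^-5)^3(1.06 × 10^-3) = 2.6 × 10^-18
Q < Ksp, so no precipitate of Ag3PO4 forms.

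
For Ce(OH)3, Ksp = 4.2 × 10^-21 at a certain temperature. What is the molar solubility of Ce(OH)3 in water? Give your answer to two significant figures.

s = 3.5e-6 M

Ce(OH)3(s) ⇌ Ce^3+ + 3 OH^-
Ksp = [Ce^3+][OH^-]^3
If s mol/L of Ce(OH)3 dissolves, [Ce^3+] = s and [OH^-] = 3s.
So Ksp = s × (3s)^3 = 27s^4
s = (4.2 × 10^-21 / 27)^(1/4) = 3.5 × 10^-6 M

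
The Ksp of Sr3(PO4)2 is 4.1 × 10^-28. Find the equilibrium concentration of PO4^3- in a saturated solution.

[PO4^3-] = 2.6 × 10^-6 M

Sr3(PO4)2(s) ⇌ 3 Sr^2+(aq) + 2 PO4^3-(aq)
Ksp = [Sr^2+]^3[PO4^3-]^2
If s mol/L of Sr3(PO4)2 dissolves, [Sr^2+] = 3s and [PO4^3-] = 2s.
Substituting: Ksp = (3s)^3(2s)^2 = 108s^5
s^5 = 4.1 × 10^-28 / 108, so s = 1.31 × 10^-6 M
[PO4^3-] = 2s = 2.6 × 10^-6 M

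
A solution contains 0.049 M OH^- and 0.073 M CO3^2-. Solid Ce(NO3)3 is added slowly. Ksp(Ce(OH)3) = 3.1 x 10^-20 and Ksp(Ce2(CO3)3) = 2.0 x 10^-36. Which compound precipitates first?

Ce2(CO3)3

Precipitation of each salt starts when its ion product equals its Ksp.
For Ce(OH)3: 3.1 x 10^-20 = (0.049)^3 × [Ce^3+]  ⇒  [Ce^3+] = 2.6 × 10^-16 M.
For Ce2(CO3)3: 2.0 x 10^-36 = (0.073)^3 × [Ce^3+]^2  ⇒  [Ce^3+] = 7.2 × 10^-17 M.
The salt with the lower threshold [Ce^3+] precipitates first: Ce2(CO3)3.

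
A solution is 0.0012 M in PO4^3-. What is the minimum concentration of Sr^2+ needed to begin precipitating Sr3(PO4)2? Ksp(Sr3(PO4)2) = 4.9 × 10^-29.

3.2 × 10^-8 M

Sr3(PO4)2(s) ⇌ 3 Sr^2+ + 2 PO4^3-
Ksp = [Sr^2+]^3[PO4^3-]^2
Precipitation begins when Q = Ksp. With [PO4^3-] = 0.0012 M:
4.9 × 10^-29 = (0.0012)^2 × [Sr^2+]^3
[Sr^2+] = (4.9 × 10^-29 / 1.44 × 10^-6)^(1/3) = 3.2 × 10^-8 M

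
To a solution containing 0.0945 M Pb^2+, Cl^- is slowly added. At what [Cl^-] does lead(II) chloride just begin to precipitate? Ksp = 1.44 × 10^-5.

1.23 × 10^-2 M

PbCl2(s) <=> Pb^2+(aq) + 2 Cl^-(aq)
Ksp = [Pb^2+][Cl^-]^2
Precipitation begins when Q = Ksp. With [Pb^2+] = 0.0945 M:
1.44 × 10^-5 = (0.0945) × [Cl^-]^2
[Cl^-] = (1.44 × 10^-5 / 9.45 × 10^-2)^(1/2) = 1.23 × 10^-2 M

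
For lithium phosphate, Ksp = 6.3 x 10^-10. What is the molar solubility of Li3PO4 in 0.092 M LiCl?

Li3PO4(s) <=> 3 Li^+ + PO4^3-
Ksp = [Li^+]^3[PO4^3-]
Let s = moles of Li3PO4 that dissolve per litre. [Li^+] = 0.092 + 3s ≈ 0.092, [PO4^3-] = s (Ksp is small, so little additional dissolves).
Ksp ≈ (0.092)^3 × s
s = 8.1 × 10^-7 M
Check: 3s = 2.4 x 10^-6 ≪ 0.092, so the approximation is valid.

8.1 x 10^-7 M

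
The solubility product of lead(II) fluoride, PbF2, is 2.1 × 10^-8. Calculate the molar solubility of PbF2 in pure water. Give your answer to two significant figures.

s = 1.7e-3 M

PbF2(s) ⇌ Pb^2+ + 2 F^-
Ksp = [Pb^2+][F^-]^2
Let s = molar solubility. Then [Pb^2+] = s and [F^-] = 2s.
Substituting: Ksp = s(2s)^2 = 4s^3
Solving, s = (2.1 × 10^-8/4)^(1/3) = 1.7 × 10^-3 M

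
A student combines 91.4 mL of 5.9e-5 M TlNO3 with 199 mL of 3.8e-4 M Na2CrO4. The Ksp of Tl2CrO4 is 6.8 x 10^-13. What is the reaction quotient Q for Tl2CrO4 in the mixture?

Total volume = 91.4 + 199 = 290.4 mL.
[Tl^+] = 5.9 x 10^-5 × (91.4/290.4) = 1.86 × 10^-5 M
[CrO4^2-] = 3.8 × 10^-4 × (199/290.4) = 2.60 × 10^-4 M
Tl2CrO4(s) ⇌ 2 Tl^+(aq) + CrO4^2-(aq), so Q = [Tl^+]^2[CrO4^2-]
Q = (1.86 × 10^-5)^2(2.60 × 10^-4) = 9.0 × 10^-14
Q < Ksp, so no precipitate of Tl2CrO4 forms.

Q ≈ 9.0e-14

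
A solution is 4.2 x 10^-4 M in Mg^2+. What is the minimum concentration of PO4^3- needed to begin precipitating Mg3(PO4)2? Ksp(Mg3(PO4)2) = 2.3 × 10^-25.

Mg3(PO4)2(s) ⇌ 3 Mg^2+(aq) + 2 PO4^3-(aq)
Ksp = [Mg^2+]^3[PO4^3-]^2
Precipitation begins when Q = Ksp. With [Mg^2+] = 4.2 x 10^-4 M:
2.3 × 10^-25 = (4.2 x 10^-4)^3 × [PO4^3-]^2
[PO4^3-] = (2.3 × 10^-25 / 7.41 × 10^-11)^(1/2) = 5.6 × 10^-8 M

[PO4^3-] ≈ 5.6e-8 M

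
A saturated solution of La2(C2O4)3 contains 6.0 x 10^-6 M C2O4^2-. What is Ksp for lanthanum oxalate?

La2(C2O4)3(s) ⇌ 2 La^3+(aq) + 3 C2O4^2-(aq)
Stoichiometry gives [La^3+] = (2/3)[C2O4^2-] = 4.00 × 10^-6 M.
Ksp = [La^3+]^2[C2O4^2-]^3
Ksp = (4.00 × 10^-6)^2 × (6.0 × 10^-6)^3 = 3.5 × 10^-27

Ksp = 3.5 × 10^-27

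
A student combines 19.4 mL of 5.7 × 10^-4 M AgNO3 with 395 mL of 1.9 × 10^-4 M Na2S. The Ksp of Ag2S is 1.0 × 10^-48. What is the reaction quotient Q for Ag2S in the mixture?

Q = 1.3 x 10^-13

Total volume = 19.4 + 395 = 414.4 mL.
[Ag^+] = 5.7 x 10^-4 × (19.4/414.4) = 2.67 × 10^-5 M
[S^2-] = 1.9 x 10^-4 × (395/414.4) = 1.81 × 10^-4 M
Ag2S(s) ⇌ 2 Ag^+ + S^2-, so Q = [Ag^+]^2[S^2-]
Q = (2.67 x 10^-5)^2(1.81 x 10^-4) = 1.3 x 10^-13
Q > Ksp, so Ag2S will precipitate.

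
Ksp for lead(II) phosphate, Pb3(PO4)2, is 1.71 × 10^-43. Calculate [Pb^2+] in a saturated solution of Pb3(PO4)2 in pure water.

Pb3(PO4)2(s) <=> 3 Pb^2+ + 2 PO4^3-
Ksp = [Pb^2+]^3[PO4^3-]^2
Let s = molar solubility. Then [Pb^2+] = 3s and [PO4^3-] = 2s.
So Ksp = (3s)^3 × (2s)^2 = 108s^5
Solving, s = (1.71 × 10^-43/108)^(1/5) = 1.096 × 10^-9 M
[Pb^2+] = 3s = 3.29 x 10^-9 M

3.29e-9 M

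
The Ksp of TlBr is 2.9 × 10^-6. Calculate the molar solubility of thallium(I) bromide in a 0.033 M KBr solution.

TlBr(s) <=> Tl^+ + Br^-
Ksp = [Tl^+][Br^-]
Let s be the molar solubility in this solution. [Tl^+] = s, [Br^-] = 0.033 + s ≈ 0.033 (since Br^- from KBr dominates).
Ksp ≈ s × 0.033
s = 8.8 × 10^-5 M
Check: s = 8.8 × 10^-5 ≪ 0.033, so the approximation is valid.

s ≈ 8.8 x 10^-5 M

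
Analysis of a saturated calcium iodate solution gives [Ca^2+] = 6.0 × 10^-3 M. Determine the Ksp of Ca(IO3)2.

Ca(IO3)2(s) ⇌ Ca^2+(aq) + 2 IO3^-(aq)
Stoichiometry gives [IO3^-] = (2/1)[Ca^2+] = 1.20 × 10^-2 M.
Ksp = [Ca^2+][IO3^-]^2
Ksp = 6.0 × 10^-3 × (1.20 × 10^-2)^2 = 8.6 × 10^-7

Ksp = 8.6 × 10^-7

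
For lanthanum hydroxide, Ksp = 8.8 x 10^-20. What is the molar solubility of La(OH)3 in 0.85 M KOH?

La(OH)3(s) <=> La^3+(aq) + 3 OH^-(aq)
Ksp = [La^3+][OH^-]^3
Let s = moles of La(OH)3 that dissolve per litre. [La^3+] = s, [OH^-] = 0.85 + 3s ≈ 0.85 (since OH^- from KOH dominates).
Ksp ≈ s × (0.85)^3
s = 1.4 x 10^-19 M
Check: 3s = 4.3 × 10^-19 ≪ 0.85, so the approximation is valid.

s = 1.4 × 10^-19 M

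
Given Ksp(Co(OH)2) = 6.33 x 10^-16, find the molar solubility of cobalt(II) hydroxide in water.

Co(OH)2(s) ⇌ Co^2+ + 2 OH^-
Ksp = [Co^2+][OH^-]^2
For each mole of Co(OH)2 that dissolves: [Co^2+] = s, [OH^-] = 2s.
Ksp = s(2s)^2 = 4s^3
s = (6.33 x 10^-16 / 4)^(1/3) = 5.41 × 10^-6 M

s = 5.41e-6 M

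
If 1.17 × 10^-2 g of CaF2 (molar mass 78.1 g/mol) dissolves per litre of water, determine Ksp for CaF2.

Ksp = 1.34 × 10^-11

Molar solubility s = (1.17 x 10^-2 g/L) / (78.1 g/mol) = 1.498 × 10^-4 M.
CaF2(s) <=> Ca^2+ + 2 F^-
Let s = molar solubility. Then [Ca^2+] = s and [F^-] = 2s.
Ksp = [Ca^2+][F^-]^2
Substituting: Ksp = s(2s)^2 = 4s^3
Ksp = 4 × (1.498 × 10^-4)^3 = 1.34 × 10^-11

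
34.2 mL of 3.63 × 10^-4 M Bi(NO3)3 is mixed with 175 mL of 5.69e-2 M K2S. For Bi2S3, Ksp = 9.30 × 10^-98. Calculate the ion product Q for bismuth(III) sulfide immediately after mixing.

Total volume = 34.2 + 175 = 209.2 mL.
[Bi^3+] = 3.63 × 10^-4 × (34.2/209.2) = 5.934 × 10^-5 M
[S^2-] = 5.69 × 10^-2 × (175/209.2) = 4.760 × 10^-2 M
Bi2S3(s) <=> 2 Bi^3+ + 3 S^2-, so Q = [Bi^3+]^2[S^2-]^3
Q = (5.934 × 10^-5)^2(4.760 × 10^-2)^3 = 3.80 × 10^-13
Q > Ksp, so Bi2S3 will precipitate.

Q ≈ 3.80 x 10^-13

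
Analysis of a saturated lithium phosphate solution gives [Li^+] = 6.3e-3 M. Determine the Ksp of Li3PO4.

Ksp ≈ 5.3e-10

Li3PO4(s) ⇌ 3 Li^+(aq) + PO4^3-(aq)
Stoichiometry gives [PO4^3-] = (1/3)[Li^+] = 2.10 × 10^-3 M.
Ksp = [Li^+]^3[PO4^3-]
Ksp = (6.3 × 10^-3)^3 × 2.10 x 10^-3 = 5.3 x 10^-10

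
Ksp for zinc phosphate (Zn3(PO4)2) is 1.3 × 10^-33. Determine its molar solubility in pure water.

Zn3(PO4)2(s) <=> 3 Zn^2+(aq) + 2 PO4^3-(aq)
Ksp = [Zn^2+]^3[PO4^3-]^2
Let s = molar solubility. Then [Zn^2+] = 3s and [PO4^3-] = 2s.
Substituting: Ksp = (3s)^3(2s)^2 = 108s^5
s^5 = 1.3 × 10^-33 / 108, so s = 1.0 x 10^-7 M

1.0e-7 M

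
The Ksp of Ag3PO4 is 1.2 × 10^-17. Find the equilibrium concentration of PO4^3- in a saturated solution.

Ag3PO4(s) ⇌ 3 Ag^+ + PO4^3-
Ksp = [Ag^+]^3[PO4^3-]
For each mole of Ag3PO4 that dissolves: [Ag^+] = 3s, [PO4^3-] = s.
Substituting: Ksp = (3s)^3s = 27s^4
Solving, s = (1.2 × 10^-17/27)^(1/4) = 2.58 x 10^-5 M
[PO4^3-] = s = 2.6 × 10^-5 M

[PO4^3-] = 2.6 x 10^-5 M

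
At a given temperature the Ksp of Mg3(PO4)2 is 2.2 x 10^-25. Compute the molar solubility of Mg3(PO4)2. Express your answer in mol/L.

4.6e-6 M

Mg3(PO4)2(s) <=> 3 Mg^2+(aq) + 2 PO4^3-(aq)
Ksp = [Mg^2+]^3[PO4^3-]^2
For each mole of Mg3(PO4)2 that dissolves: [Mg^2+] = 3s, [PO4^3-] = 2s.
So Ksp = (3s)^3 × (2s)^2 = 108s^5
Solving, s = (2.2 x 10^-25/108)^(1/5) = 4.6 × 10^-6 M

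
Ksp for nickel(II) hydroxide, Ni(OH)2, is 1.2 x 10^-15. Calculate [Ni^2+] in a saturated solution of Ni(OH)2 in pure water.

[Ni^2+] ≈ 6.7 × 10^-6 M

Ni(OH)2(s) ⇌ Ni^2+(aq) + 2 OH^-(aq)
Ksp = [Ni^2+][OH^-]^2
Let s = molar solubility. Then [Ni^2+] = s and [OH^-] = 2s.
Ksp = s(2s)^2 = 4s^3
Solving, s = (1.2 x 10^-15/4)^(1/3) = 6.69 x 10^-6 M
[Ni^2+] = s = 6.7 × 10^-6 M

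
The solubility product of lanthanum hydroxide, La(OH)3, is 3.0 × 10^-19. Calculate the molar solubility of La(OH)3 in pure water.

s ≈ 1.0 × 10^-5 M

La(OH)3(s) ⇌ La^3+ + 3 OH^-
Ksp = [La^3+][OH^-]^3
With molar solubility s: [La^3+] = s, [OH^-] = 3s.
Substituting: Ksp = s(3s)^3 = 27s^4
Solving, s = (3.0 × 10^-19/27)^(1/4) = 1.0 × 10^-5 M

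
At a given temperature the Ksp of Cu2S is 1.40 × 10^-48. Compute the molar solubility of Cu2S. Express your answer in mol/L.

7.05 x 10^-17 M

Cu2S(s) <=> 2 Cu^+ + S^2-
Ksp = [Cu^+]^2[S^2-]
If s mol/L of Cu2S dissolves, [Cu^+] = 2s and [S^2-] = s.
Ksp = (2s)^2s = 4s^3
Solving, s = (1.40 × 10^-48/4)^(1/3) = 7.05 × 10^-17 M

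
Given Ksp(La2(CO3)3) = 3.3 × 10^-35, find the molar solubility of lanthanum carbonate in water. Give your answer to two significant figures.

s = 5.0 × 10^-8 M

La2(CO3)3(s) ⇌ 2 La^3+ + 3 CO3^2-
Ksp = [La^3+]^2[CO3^2-]^3
With molar solubility s: [La^3+] = 2s, [CO3^2-] = 3s.
Ksp = (2s)^2(3s)^3 = 108s^5
s = (3.3 × 10^-35 / 108)^(1/5) = 5.0 × 10^-8 M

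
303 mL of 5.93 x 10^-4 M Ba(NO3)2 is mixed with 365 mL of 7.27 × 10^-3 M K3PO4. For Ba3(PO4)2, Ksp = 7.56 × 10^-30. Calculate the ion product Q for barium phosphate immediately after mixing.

Total volume = 303 + 365 = 668 mL.
[Ba^2+] = 5.93 x 10^-4 × (303/668) = 2.690 × 10^-4 M
[PO4^3-] = 7.27 × 10^-3 × (365/668) = 3.972 x 10^-3 M
Ba3(PO4)2(s) <=> 3 Ba^2+ + 2 PO4^3-, so Q = [Ba^2+]^3[PO4^3-]^2
Q = (2.690 × 10^-4)^3(3.972 x 10^-3)^2 = 3.07 × 10^-16
Q > Ksp, so Ba3(PO4)2 will precipitate.

Q = 3.07 x 10^-16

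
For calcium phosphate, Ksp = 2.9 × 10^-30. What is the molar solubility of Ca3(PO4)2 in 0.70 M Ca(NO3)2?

s = 1.5e-15 M

Ca3(PO4)2(s) ⇌ 3 Ca^2+(aq) + 2 PO4^3-(aq)
Ksp = [Ca^2+]^3[PO4^3-]^2
If s mol/L dissolves here, [Ca^2+] = 0.70 + 3s ≈ 0.70, [PO4^3-] = 2s (common-ion effect: Ca^2+ is already 0.70 M).
Ksp ≈ (0.70)^3 × (2s)^2
s = 1.5 x 10^-15 M
Check: 3s = 4.4 x 10^-15 ≪ 0.70, so the approximation is valid.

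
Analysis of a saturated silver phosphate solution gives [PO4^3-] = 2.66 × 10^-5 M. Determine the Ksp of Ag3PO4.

Ag3PO4(s) ⇌ 3 Ag^+(aq) + PO4^3-(aq)
Stoichiometry gives [Ag^+] = (3/1)[PO4^3-] = 7.980 × 10^-5 M.
Ksp = [Ag^+]^3[PO4^3-]
Ksp = (7.980 × 10^-5)^3 × 2.66 × 10^-5 = 1.35 x 10^-17

1.35 × 10^-17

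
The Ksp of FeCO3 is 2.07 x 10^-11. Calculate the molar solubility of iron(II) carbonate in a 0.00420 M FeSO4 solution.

FeCO3(s) ⇌ Fe^2+ + CO3^2-
Ksp = [Fe^2+][CO3^2-]
Let s = moles of FeCO3 that dissolve per litre. [Fe^2+] = 0.00420 + s ≈ 0.00420, [CO3^2-] = s (common-ion effect: Fe^2+ is already 0.00420 M).
Ksp ≈ 0.00420 × s
s = 4.93 x 10^-9 M
Check: s = 4.9 x 10^-9 ≪ 0.00420, so the approximation is valid.

s = 4.93e-9 M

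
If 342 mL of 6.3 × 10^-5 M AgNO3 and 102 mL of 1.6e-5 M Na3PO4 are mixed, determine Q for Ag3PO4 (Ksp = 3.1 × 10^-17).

4.2e-19

Total volume = 342 + 102 = 444 mL.
[Ag^+] = 6.3 × 10^-5 × (342/444) = 4.85 x 10^-5 M
[PO4^3-] = 1.6 × 10^-5 × (102/444) = 3.68 × 10^-6 M
Ag3PO4(s) ⇌ 3 Ag^+ + PO4^3-, so Q = [Ag^+]^3[PO4^3-]
Q = (4.85 × 10^-5)^3(3.68 × 10^-6) = 4.2 x 10^-19
Q < Ksp, so no precipitate of Ag3PO4 forms.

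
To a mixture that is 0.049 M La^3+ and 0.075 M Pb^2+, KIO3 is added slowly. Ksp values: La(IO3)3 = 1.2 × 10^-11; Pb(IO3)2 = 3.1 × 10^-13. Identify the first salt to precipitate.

Each salt begins to precipitate when Q = Ksp, i.e. when [IO3^-] reaches its threshold.
For La(IO3)3: 1.2 × 10^-11 = 0.049 × [IO3^-]^3  ⇒  [IO3^-] = 6.3 x 10^-4 M.
For Pb(IO3)2: 3.1 × 10^-13 = 0.075 × [IO3^-]^2  ⇒  [IO3^-] = 2.0 x 10^-6 M.
The salt with the lower threshold [IO3^-] precipitates first: Pb(IO3)2.

Pb(IO3)2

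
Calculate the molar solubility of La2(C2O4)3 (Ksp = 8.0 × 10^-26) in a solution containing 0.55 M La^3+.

La2(C2O4)3(s) ⇌ 2 La^3+ + 3 C2O4^2-
Ksp = [La^3+]^2[C2O4^2-]^3
Let s be the molar solubility in this solution. [La^3+] = 0.55 + 2s ≈ 0.55, [C2O4^2-] = 3s (common-ion effect: La^3+ is already 0.55 M).
Ksp ≈ (0.55)^2 × (3s)^3
s = 2.1 x 10^-9 M
Check: 2s = 4.3 × 10^-9 ≪ 0.55, so the approximation is valid.

s = 2.1 × 10^-9 M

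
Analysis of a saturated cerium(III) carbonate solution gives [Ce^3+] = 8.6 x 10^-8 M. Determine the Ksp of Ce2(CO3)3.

Ce2(CO3)3(s) <=> 2 Ce^3+(aq) + 3 CO3^2-(aq)
Stoichiometry gives [CO3^2-] = (3/2)[Ce^3+] = 1.29 × 10^-7 M.
Ksp = [Ce^3+]^2[CO3^2-]^3
Ksp = (8.6 x 10^-8)^2 × (1.29 × 10^-7)^3 = 1.6 × 10^-35

Ksp ≈ 1.6 x 10^-35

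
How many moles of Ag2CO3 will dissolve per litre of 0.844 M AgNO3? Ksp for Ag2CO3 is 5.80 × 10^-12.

Ag2CO3(s) ⇌ 2 Ag^+(aq) + CO3^2-(aq)
Ksp = [Ag^+]^2[CO3^2-]
Let s = moles of Ag2CO3 that dissolve per litre. [Ag^+] = 0.844 + 2s ≈ 0.844, [CO3^2-] = s (common-ion effect: Ag^+ is already 0.844 M).
Ksp ≈ (0.844)^2 × s
s = 8.14 x 10^-12 M
Check: 2s = 1.6 × 10^-11 ≪ 0.844, so the approximation is valid.

8.14 x 10^-12 M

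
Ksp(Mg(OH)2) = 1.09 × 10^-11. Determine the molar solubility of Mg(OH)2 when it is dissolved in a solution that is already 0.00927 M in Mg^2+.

Mg(OH)2(s) ⇌ Mg^2+ + 2 OH^-
Ksp = [Mg^2+][OH^-]^2
Let s = moles of Mg(OH)2 that dissolve per litre. [Mg^2+] = 0.00927 + s ≈ 0.00927, [OH^-] = 2s (since the Mg^2+ already present dominates).
Ksp ≈ 0.00927 × (2s)^2
s = 1.71 × 10^-5 M
Check: s = 1.7 × 10^-5 ≪ 0.00927, so the approximation is valid.

s ≈ 1.71 × 10^-5 M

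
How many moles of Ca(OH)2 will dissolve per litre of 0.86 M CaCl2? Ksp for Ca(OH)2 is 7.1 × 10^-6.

s = 1.4 × 10^-3 M

Ca(OH)2(s) <=> Ca^2+(aq) + 2 OH^-(aq)
Ksp = [Ca^2+][OH^-]^2
Let s be the molar solubility in this solution. [Ca^2+] = 0.86 + s ≈ 0.86, [OH^-] = 2s (since Ca^2+ from CaCl2 dominates).
Ksp ≈ 0.86 × (2s)^2
s = 1.4 × 10^-3 M
Check: s = 1.4 x 10^-3 ≪ 0.86, so the approximation is valid.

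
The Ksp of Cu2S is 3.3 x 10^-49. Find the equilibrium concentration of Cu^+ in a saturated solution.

8.7 x 10^-17 M

Cu2S(s) ⇌ 2 Cu^+ + S^2-
Ksp = [Cu^+]^2[S^2-]
Let s = molar solubility. Then [Cu^+] = 2s and [S^2-] = s.
Substituting: Ksp = (2s)^2s = 4s^3
Solving, s = (3.3 x 10^-49/4)^(1/3) = 4.35 x 10^-17 M
[Cu^+] = 2s = 8.7 × 10^-17 M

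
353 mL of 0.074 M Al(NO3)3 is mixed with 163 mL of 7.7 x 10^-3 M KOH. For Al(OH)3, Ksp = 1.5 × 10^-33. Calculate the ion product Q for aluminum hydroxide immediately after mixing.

Q = 7.3 × 10^-10

Total volume = 353 + 163 = 516 mL.
[Al^3+] = 7.4 × 10^-2 × (353/516) = 5.06 x 10^-2 M
[OH^-] = 7.7 × 10^-3 × (163/516) = 2.43 × 10^-3 M
Al(OH)3(s) <=> Al^3+ + 3 OH^-, so Q = [Al^3+][OH^-]^3
Q = (5.06 × 10^-2)(2.43 x 10^-3)^3 = 7.3 × 10^-10
Q > Ksp, so Al(OH)3 will precipitate.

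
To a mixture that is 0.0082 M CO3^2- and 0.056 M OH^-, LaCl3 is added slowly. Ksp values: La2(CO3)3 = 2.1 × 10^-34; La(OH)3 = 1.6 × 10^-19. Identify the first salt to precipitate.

La(OH)3

Precipitation of each salt starts when its ion product equals its Ksp.
For La2(CO3)3: 2.1 × 10^-34 = (0.0082)^3 × [La^3+]^2  ⇒  [La^3+] = 2.0 × 10^-14 M.
For La(OH)3: 1.6 × 10^-19 = (0.056)^3 × [La^3+]  ⇒  [La^3+] = 9.1 × 10^-16 M.
The salt with the lower threshold [La^3+] precipitates first: La(OH)3.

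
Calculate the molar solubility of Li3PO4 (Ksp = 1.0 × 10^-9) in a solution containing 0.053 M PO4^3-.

Li3PO4(s) ⇌ 3 Li^+ + PO4^3-
Ksp = [Li^+]^3[PO4^3-]
Let s be the molar solubility in this solution. [Li^+] = 3s, [PO4^3-] = 0.053 + s ≈ 0.053 (since the PO4^3- already present dominates).
Ksp ≈ (3s)^3 × 0.053
s = 8.9 × 10^-4 M
Check: s = 8.9 × 10^-4 ≪ 0.053, so the approximation is valid.

8.9 × 10^-4 M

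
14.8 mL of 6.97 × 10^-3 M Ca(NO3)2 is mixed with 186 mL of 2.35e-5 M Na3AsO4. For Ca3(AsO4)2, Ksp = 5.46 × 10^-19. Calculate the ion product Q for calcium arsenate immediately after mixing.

Q ≈ 6.42 x 10^-20

Total volume = 14.8 + 186 = 200.8 mL.
[Ca^2+] = 6.97 x 10^-3 × (14.8/200.8) = 5.137 × 10^-4 M
[AsO4^3-] = 2.35 × 10^-5 × (186/200.8) = 2.177 × 10^-5 M
Ca3(AsO4)2(s) <=> 3 Ca^2+ + 2 AsO4^3-, so Q = [Ca^2+]^3[AsO4^3-]^2
Q = (5.137 × 10^-4)^3(2.177 × 10^-5)^2 = 6.42 x 10^-20
Q < Ksp, so no precipitate of Ca3(AsO4)2 forms.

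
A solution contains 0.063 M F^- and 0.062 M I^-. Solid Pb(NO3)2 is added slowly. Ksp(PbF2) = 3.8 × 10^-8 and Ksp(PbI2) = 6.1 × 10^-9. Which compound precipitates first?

PbI2

Precipitation of each salt starts when its ion product equals its Ksp.
For PbF2: 3.8 × 10^-8 = (0.063)^2 × [Pb^2+]  ⇒  [Pb^2+] = 9.6 x 10^-6 M.
For PbI2: 6.1 × 10^-9 = (0.062)^2 × [Pb^2+]  ⇒  [Pb^2+] = 1.6 x 10^-6 M.
The salt with the lower threshold [Pb^2+] precipitates first: PbI2.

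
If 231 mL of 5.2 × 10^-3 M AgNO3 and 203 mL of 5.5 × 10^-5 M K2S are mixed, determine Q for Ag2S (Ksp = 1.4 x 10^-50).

Total volume = 231 + 203 = 434 mL.
[Ag^+] = 5.2 × 10^-3 × (231/434) = 2.77 × 10^-3 M
[S^2-] = 5.5 × 10^-5 × (203/434) = 2.57 × 10^-5 M
Ag2S(s) <=> 2 Ag^+(aq) + S^2-(aq), so Q = [Ag^+]^2[S^2-]
Q = (2.77 × 10^-3)^2(2.57 × 10^-5) = 2.0 × 10^-10
Q > Ksp, so Ag2S will precipitate.

2.0 × 10^-10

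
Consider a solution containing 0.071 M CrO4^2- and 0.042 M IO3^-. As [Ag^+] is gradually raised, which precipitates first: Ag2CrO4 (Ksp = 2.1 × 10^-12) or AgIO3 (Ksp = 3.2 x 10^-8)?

AgIO3

Each salt begins to precipitate when Q = Ksp, i.e. when [Ag^+] reaches its threshold.
For Ag2CrO4: 2.1 × 10^-12 = 0.071 × [Ag^+]^2  ⇒  [Ag^+] = 5.4 x 10^-6 M.
For AgIO3: 3.2 x 10^-8 = 0.042 × [Ag^+]  ⇒  [Ag^+] = 7.6 x 10^-7 M.
The salt with the lower threshold [Ag^+] precipitates first: AgIO3.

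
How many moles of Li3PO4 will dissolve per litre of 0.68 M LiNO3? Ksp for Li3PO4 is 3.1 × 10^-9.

Li3PO4(s) <=> 3 Li^+ + PO4^3-
Ksp = [Li^+]^3[PO4^3-]
Let s = moles of Li3PO4 that dissolve per litre. [Li^+] = 0.68 + 3s ≈ 0.68, [PO4^3-] = s (Ksp is small, so little additional dissolves).
Ksp ≈ (0.68)^3 × s
s = 9.9 × 10^-9 M
Check: 3s = 3.0 × 10^-8 ≪ 0.68, so the approximation is valid.

s ≈ 9.9e-9 M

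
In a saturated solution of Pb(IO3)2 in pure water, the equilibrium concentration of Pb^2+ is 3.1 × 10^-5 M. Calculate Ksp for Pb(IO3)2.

Pb(IO3)2(s) ⇌ Pb^2+ + 2 IO3^-
Stoichiometry gives [IO3^-] = (2/1)[Pb^2+] = 6.20 x 10^-5 M.
Ksp = [Pb^2+][IO3^-]^2
Ksp = 3.1 x 10^-5 × (6.20 × 10^-5)^2 = 1.2 x 10^-13

Ksp ≈ 1.2 × 10^-13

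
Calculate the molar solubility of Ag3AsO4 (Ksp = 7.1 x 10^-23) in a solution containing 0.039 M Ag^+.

s = 1.2e-18 M

Ag3AsO4(s) ⇌ 3 Ag^+ + AsO4^3-
Ksp = [Ag^+]^3[AsO4^3-]
Let s be the molar solubility in this solution. [Ag^+] = 0.039 + 3s ≈ 0.039, [AsO4^3-] = s (since the Ag^+ already present dominates).
Ksp ≈ (0.039)^3 × s
s = 1.2 x 10^-18 M
Check: 3s = 3.6 × 10^-18 ≪ 0.039, so the approximation is valid.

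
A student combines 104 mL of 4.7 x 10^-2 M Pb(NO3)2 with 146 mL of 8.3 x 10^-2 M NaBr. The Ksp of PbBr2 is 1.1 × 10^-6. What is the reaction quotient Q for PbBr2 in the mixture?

4.6 × 10^-5

Total volume = 104 + 146 = 250 mL.
[Pb^2+] = 4.7 x 10^-2 × (104/250) = 1.96 x 10^-2 M
[Br^-] = 8.3 × 10^-2 × (146/250) = 4.85 x 10^-2 M
PbBr2(s) ⇌ Pb^2+ + 2 Br^-, so Q = [Pb^2+][Br^-]^2
Q = (1.96 × 10^-2)(4.85 × 10^-2)^2 = 4.6 x 10^-5
Q > Ksp, so PbBr2 will precipitate.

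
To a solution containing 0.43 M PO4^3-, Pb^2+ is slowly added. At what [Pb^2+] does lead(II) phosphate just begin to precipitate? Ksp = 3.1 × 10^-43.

Pb3(PO4)2(s) <=> 3 Pb^2+ + 2 PO4^3-
Ksp = [Pb^2+]^3[PO4^3-]^2
Precipitation begins when Q = Ksp. With [PO4^3-] = 0.43 M:
3.1 × 10^-43 = (0.43)^2 × [Pb^2+]^3
[Pb^2+] = (3.1 × 10^-43 / 1.85 × 10^-1)^(1/3) = 1.2 × 10^-14 M

1.2e-14 M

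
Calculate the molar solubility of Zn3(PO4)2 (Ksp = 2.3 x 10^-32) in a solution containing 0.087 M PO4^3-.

Zn3(PO4)2(s) <=> 3 Zn^2+(aq) + 2 PO4^3-(aq)
Ksp = [Zn^2+]^3[PO4^3-]^2
If s mol/L dissolves here, [Zn^2+] = 3s, [PO4^3-] = 0.087 + 2s ≈ 0.087 (since the PO4^3- already present dominates).
Ksp ≈ (3s)^3 × (0.087)^2
s = 4.8 x 10^-11 M
Check: 2s = 9.7 × 10^-11 ≪ 0.087, so the approximation is valid.

s ≈ 4.8e-11 M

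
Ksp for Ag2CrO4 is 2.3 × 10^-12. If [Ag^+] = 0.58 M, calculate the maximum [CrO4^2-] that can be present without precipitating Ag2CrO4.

Ag2CrO4(s) ⇌ 2 Ag^+ + CrO4^2-
Ksp = [Ag^+]^2[CrO4^2-]
Precipitation begins when Q = Ksp. With [Ag^+] = 0.58 M:
2.3 × 10^-12 = (0.58)^2 × [CrO4^2-]
[CrO4^2-] = (2.3 × 10^-12 / 3.36 × 10^-1) = 6.8 × 10^-12 M

[CrO4^2-] ≈ 6.8e-12 M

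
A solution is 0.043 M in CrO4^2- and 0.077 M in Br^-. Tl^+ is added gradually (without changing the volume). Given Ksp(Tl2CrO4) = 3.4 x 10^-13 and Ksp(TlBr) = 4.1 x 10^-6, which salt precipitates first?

Tl2CrO4

Precipitation of each salt starts when its ion product equals its Ksp.
For Tl2CrO4: 3.4 x 10^-13 = 0.043 × [Tl^+]^2  ⇒  [Tl^+] = 2.8 × 10^-6 M.
For TlBr: 4.1 x 10^-6 = 0.077 × [Tl^+]  ⇒  [Tl^+] = 5.3 × 10^-5 M.
The salt with the lower threshold [Tl^+] precipitates first: Tl2CrO4.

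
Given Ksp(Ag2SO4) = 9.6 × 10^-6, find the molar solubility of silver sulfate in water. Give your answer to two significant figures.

Ag2SO4(s) ⇌ 2 Ag^+ + SO4^2-
Ksp = [Ag^+]^2[SO4^2-]
If s mol/L of Ag2SO4 dissolves, [Ag^+] = 2s and [SO4^2-] = s.
So Ksp = (2s)^2 × s = 4s^3
Solving, s = (9.6 × 10^-6/4)^(1/3) = 1.3 × 10^-2 M

s = 0.013 M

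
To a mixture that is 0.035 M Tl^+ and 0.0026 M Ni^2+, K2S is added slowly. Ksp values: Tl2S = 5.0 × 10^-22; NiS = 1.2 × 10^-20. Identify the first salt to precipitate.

Tl2S

Each salt begins to precipitate when Q = Ksp, i.e. when [S^2-] reaches its threshold.
For Tl2S: 5.0 × 10^-22 = (0.035)^2 × [S^2-]  ⇒  [S^2-] = 4.1 × 10^-19 M.
For NiS: 1.2 × 10^-20 = 0.0026 × [S^2-]  ⇒  [S^2-] = 4.6 × 10^-18 M.
The salt with the lower threshold [S^2-] precipitates first: Tl2S.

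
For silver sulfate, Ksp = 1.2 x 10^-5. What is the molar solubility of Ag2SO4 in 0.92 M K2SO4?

1.8 x 10^-3 M

Ag2SO4(s) <=> 2 Ag^+ + SO4^2-
Ksp = [Ag^+]^2[SO4^2-]
Let s be the molar solubility in this solution. [Ag^+] = 2s, [SO4^2-] = 0.92 + s ≈ 0.92 (common-ion effect: SO4^2- is already 0.92 M).
Ksp ≈ (2s)^2 × 0.92
s = 1.8 x 10^-3 M
Check: s = 1.8 x 10^-3 ≪ 0.92, so the approximation is valid.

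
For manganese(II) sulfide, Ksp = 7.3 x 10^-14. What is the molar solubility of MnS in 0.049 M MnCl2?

MnS(s) ⇌ Mn^2+ + S^2-
Ksp = [Mn^2+][S^2-]
Let s be the molar solubility in this solution. [Mn^2+] = 0.049 + s ≈ 0.049, [S^2-] = s (since Mn^2+ from MnCl2 dominates).
Ksp ≈ 0.049 × s
s = 1.5 × 10^-12 M
Check: s = 1.5 × 10^-12 ≪ 0.049, so the approximation is valid.

1.5 × 10^-12 M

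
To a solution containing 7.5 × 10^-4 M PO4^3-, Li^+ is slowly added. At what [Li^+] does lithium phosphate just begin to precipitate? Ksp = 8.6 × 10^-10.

Li3PO4(s) ⇌ 3 Li^+(aq) + PO4^3-(aq)
Ksp = [Li^+]^3[PO4^3-]
Precipitation begins when Q = Ksp. With [PO4^3-] = 7.5 × 10^-4 M:
8.6 × 10^-10 = (7.5 × 10^-4) × [Li^+]^3
[Li^+] = (8.6 × 10^-10 / 7.5 x 10^-4)^(1/3) = 1.0 × 10^-2 M

1.0e-2 M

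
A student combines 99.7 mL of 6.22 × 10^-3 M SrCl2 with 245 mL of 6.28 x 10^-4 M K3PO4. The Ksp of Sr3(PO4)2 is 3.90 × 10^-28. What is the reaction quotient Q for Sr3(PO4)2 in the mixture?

Total volume = 99.7 + 245 = 344.7 mL.
[Sr^2+] = 6.22 × 10^-3 × (99.7/344.7) = 1.799 × 10^-3 M
[PO4^3-] = 6.28 × 10^-4 × (245/344.7) = 4.464 x 10^-4 M
Sr3(PO4)2(s) <=> 3 Sr^2+ + 2 PO4^3-, so Q = [Sr^2+]^3[PO4^3-]^2
Q = (1.799 x 10^-3)^3(4.464 × 10^-4)^2 = 1.16 × 10^-15
Q > Ksp, so Sr3(PO4)2 will precipitate.

Q = 1.16 × 10^-15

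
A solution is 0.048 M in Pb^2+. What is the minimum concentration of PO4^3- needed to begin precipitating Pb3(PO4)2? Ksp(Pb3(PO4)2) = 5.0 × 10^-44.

Pb3(PO4)2(s) <=> 3 Pb^2+ + 2 PO4^3-
Ksp = [Pb^2+]^3[PO4^3-]^2
Precipitation begins when Q = Ksp. With [Pb^2+] = 0.048 M:
5.0 × 10^-44 = (0.048)^3 × [PO4^3-]^2
[PO4^3-] = (5.0 × 10^-44 / 1.11 x 10^-4)^(1/2) = 2.1 × 10^-20 M

2.1e-20 M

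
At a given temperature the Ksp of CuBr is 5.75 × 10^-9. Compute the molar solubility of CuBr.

CuBr(s) <=> Cu^+(aq) + Br^-(aq)
Ksp = [Cu^+][Br^-]
For each mole of CuBr that dissolves: [Cu^+] = s, [Br^-] = s.
Ksp = (s)(s) = s^2
s = √(5.75 × 10^-9) = 7.58 x 10^-5 M

7.58 × 10^-5 M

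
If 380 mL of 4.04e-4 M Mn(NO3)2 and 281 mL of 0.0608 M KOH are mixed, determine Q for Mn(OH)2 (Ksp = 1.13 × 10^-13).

Total volume = 380 + 281 = 661 mL.
[Mn^2+] = 4.04 × 10^-4 × (380/661) = 2.323 × 10^-4 M
[OH^-] = 6.08 x 10^-2 × (281/661) = 2.585 × 10^-2 M
Mn(OH)2(s) ⇌ Mn^2+ + 2 OH^-, so Q = [Mn^2+][OH^-]^2
Q = (2.323 x 10^-4)(2.585 x 10^-2)^2 = 1.55 × 10^-7
Q > Ksp, so Mn(OH)2 will precipitate.

1.55 × 10^-7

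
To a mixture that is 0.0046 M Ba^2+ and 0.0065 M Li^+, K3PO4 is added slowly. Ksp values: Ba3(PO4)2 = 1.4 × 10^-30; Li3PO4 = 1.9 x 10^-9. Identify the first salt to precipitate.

Ba3(PO4)2

Each salt begins to precipitate when Q = Ksp, i.e. when [PO4^3-] reaches its threshold.
For Ba3(PO4)2: 1.4 × 10^-30 = (0.0046)^3 × [PO4^3-]^2  ⇒  [PO4^3-] = 3.8 × 10^-12 M.
For Li3PO4: 1.9 x 10^-9 = (0.0065)^3 × [PO4^3-]  ⇒  [PO4^3-] = 6.9 × 10^-3 M.
The salt with the lower threshold [PO4^3-] precipitates first: Ba3(PO4)2.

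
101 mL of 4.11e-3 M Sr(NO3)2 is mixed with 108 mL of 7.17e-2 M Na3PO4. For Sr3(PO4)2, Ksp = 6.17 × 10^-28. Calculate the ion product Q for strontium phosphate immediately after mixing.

1.08 × 10^-11

Total volume = 101 + 108 = 209 mL.
[Sr^2+] = 4.11 × 10^-3 × (101/209) = 1.986 × 10^-3 M
[PO4^3-] = 7.17 × 10^-2 × (108/209) = 3.705 x 10^-2 M
Sr3(PO4)2(s) <=> 3 Sr^2+(aq) + 2 PO4^3-(aq), so Q = [Sr^2+]^3[PO4^3-]^2
Q = (1.986 × 10^-3)^3(3.705 x 10^-2)^2 = 1.08 × 10^-11
Q > Ksp, so Sr3(PO4)2 will precipitate.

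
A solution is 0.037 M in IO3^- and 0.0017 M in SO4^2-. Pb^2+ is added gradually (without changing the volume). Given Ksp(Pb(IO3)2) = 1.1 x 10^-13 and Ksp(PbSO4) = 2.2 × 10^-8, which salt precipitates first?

Each salt begins to precipitate when Q = Ksp, i.e. when [Pb^2+] reaches its threshold.
For Pb(IO3)2: 1.1 x 10^-13 = (0.037)^2 × [Pb^2+]  ⇒  [Pb^2+] = 8.0 × 10^-11 M.
For PbSO4: 2.2 × 10^-8 = 0.0017 × [Pb^2+]  ⇒  [Pb^2+] = 1.3 × 10^-5 M.
The salt with the lower threshold [Pb^2+] precipitates first: Pb(IO3)2.

Pb(IO3)2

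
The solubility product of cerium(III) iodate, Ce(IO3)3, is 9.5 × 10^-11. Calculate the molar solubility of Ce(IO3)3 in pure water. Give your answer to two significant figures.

Ce(IO3)3(s) ⇌ Ce^3+ + 3 IO3^-
Ksp = [Ce^3+][IO3^-]^3
If s mol/L of Ce(IO3)3 dissolves, [Ce^3+] = s and [IO3^-] = 3s.
Substituting: Ksp = s(3s)^3 = 27s^4
s^4 = 9.5 × 10^-11 / 27, so s = 1.4 x 10^-3 M

1.4 x 10^-3 M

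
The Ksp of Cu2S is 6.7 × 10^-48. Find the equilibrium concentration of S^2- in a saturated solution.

1.2 × 10^-16 M

Cu2S(s) <=> 2 Cu^+(aq) + S^2-(aq)
Ksp = [Cu^+]^2[S^2-]
For each mole of Cu2S that dissolves: [Cu^+] = 2s, [S^2-] = s.
So Ksp = (2s)^2 × s = 4s^3
s = (6.7 × 10^-48 / 4)^(1/3) = 1.19 x 10^-16 M
[S^2-] = s = 1.2 x 10^-16 M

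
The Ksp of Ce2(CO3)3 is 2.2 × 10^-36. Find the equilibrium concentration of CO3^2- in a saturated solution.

[CO3^2-] ≈ 8.7 × 10^-8 M

Ce2(CO3)3(s) ⇌ 2 Ce^3+(aq) + 3 CO3^2-(aq)
Ksp = [Ce^3+]^2[CO3^2-]^3
Let s = molar solubility. Then [Ce^3+] = 2s and [CO3^2-] = 3s.
So Ksp = (2s)^2 × (3s)^3 = 108s^5
s^5 = 2.2 × 10^-36 / 108, so s = 2.90 x 10^-8 M
[CO3^2-] = 3s = 8.7 × 10^-8 M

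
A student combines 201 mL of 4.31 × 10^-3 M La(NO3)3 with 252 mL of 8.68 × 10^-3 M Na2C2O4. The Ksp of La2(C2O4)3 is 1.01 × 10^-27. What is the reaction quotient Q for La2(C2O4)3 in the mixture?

Total volume = 201 + 252 = 453 mL.
[La^3+] = 4.31 × 10^-3 × (201/453) = 1.912 x 10^-3 M
[C2O4^2-] = 8.68 x 10^-3 × (252/453) = 4.829 × 10^-3 M
La2(C2O4)3(s) ⇌ 2 La^3+ + 3 C2O4^2-, so Q = [La^3+]^2[C2O4^2-]^3
Q = (1.912 × 10^-3)^2(4.829 × 10^-3)^3 = 4.12 × 10^-13
Q > Ksp, so La2(C2O4)3 will precipitate.

4.12e-13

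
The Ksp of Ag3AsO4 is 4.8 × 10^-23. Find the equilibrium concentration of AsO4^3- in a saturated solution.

Ag3AsO4(s) ⇌ 3 Ag^+ + AsO4^3-
Ksp = [Ag^+]^3[AsO4^3-]
If s mol/L of Ag3AsO4 dissolves, [Ag^+] = 3s and [AsO4^3-] = s.
So Ksp = (3s)^3 × s = 27s^4
s^4 = 4.8 × 10^-23 / 27, so s = 1.15 × 10^-6 M
[AsO4^3-] = s = 1.2 x 10^-6 M

[AsO4^3-] = 1.2e-6 M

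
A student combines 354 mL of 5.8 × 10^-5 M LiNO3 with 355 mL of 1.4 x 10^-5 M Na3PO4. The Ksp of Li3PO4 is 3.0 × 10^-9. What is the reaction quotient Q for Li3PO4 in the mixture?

Total volume = 354 + 355 = 709 mL.
[Li^+] = 5.8 × 10^-5 × (354/709) = 2.90 × 10^-5 M
[PO4^3-] = 1.4 × 10^-5 × (355/709) = 7.01 × 10^-6 M
Li3PO4(s) ⇌ 3 Li^+(aq) + PO4^3-(aq), so Q = [Li^+]^3[PO4^3-]
Q = (2.90 x 10^-5)^3(7.01 × 10^-6) = 1.7 × 10^-19
Q < Ksp, so no precipitate of Li3PO4 forms.

Q = 1.7 × 10^-19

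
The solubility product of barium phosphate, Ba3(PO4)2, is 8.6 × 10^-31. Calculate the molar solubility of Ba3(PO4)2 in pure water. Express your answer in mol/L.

Ba3(PO4)2(s) ⇌ 3 Ba^2+(aq) + 2 PO4^3-(aq)
Ksp = [Ba^2+]^3[PO4^3-]^2
With molar solubility s: [Ba^2+] = 3s, [PO4^3-] = 2s.
So Ksp = (3s)^3 × (2s)^2 = 108s^5
s = (8.6 × 10^-31 / 108)^(1/5) = 3.8 × 10^-7 M

3.8e-7 M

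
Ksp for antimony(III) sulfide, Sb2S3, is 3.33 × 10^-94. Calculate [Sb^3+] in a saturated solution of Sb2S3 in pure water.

Sb2S3(s) ⇌ 2 Sb^3+ + 3 S^2-
Ksp = [Sb^3+]^2[S^2-]^3
Let s = molar solubility. Then [Sb^3+] = 2s and [S^2-] = 3s.
Substituting: Ksp = (2s)^2(3s)^3 = 108s^5
s = (3.33 × 10^-94 / 108)^(1/5) = 7.903 × 10^-20 M
[Sb^3+] = 2s = 1.58 × 10^-19 M

[Sb^3+] = 1.58 x 10^-19 M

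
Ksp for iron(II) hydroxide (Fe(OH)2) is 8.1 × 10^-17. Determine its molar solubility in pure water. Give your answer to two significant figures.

Fe(OH)2(s) <=> Fe^2+(aq) + 2 OH^-(aq)
Ksp = [Fe^2+][OH^-]^2
Let s = molar solubility. Then [Fe^2+] = s and [OH^-] = 2s.
So Ksp = s × (2s)^2 = 4s^3
Solving, s = (8.1 × 10^-17/4)^(1/3) = 2.7 x 10^-6 M

s = 2.7e-6 M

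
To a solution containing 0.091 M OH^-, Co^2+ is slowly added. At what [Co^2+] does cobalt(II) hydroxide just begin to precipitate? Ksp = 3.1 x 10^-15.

[Co^2+] = 3.7 × 10^-13 M

Co(OH)2(s) ⇌ Co^2+ + 2 OH^-
Ksp = [Co^2+][OH^-]^2
Precipitation begins when Q = Ksp. With [OH^-] = 0.091 M:
3.1 x 10^-15 = (0.091)^2 × [Co^2+]
[Co^2+] = (3.1 x 10^-15 / 8.28 x 10^-3) = 3.7 × 10^-13 M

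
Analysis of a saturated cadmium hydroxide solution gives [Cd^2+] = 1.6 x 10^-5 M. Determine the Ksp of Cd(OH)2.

Ksp ≈ 1.6e-14

Cd(OH)2(s) <=> Cd^2+ + 2 OH^-
Stoichiometry gives [OH^-] = (2/1)[Cd^2+] = 3.20 × 10^-5 M.
Ksp = [Cd^2+][OH^-]^2
Ksp = 1.6 x 10^-5 × (3.20 × 10^-5)^2 = 1.6 × 10^-14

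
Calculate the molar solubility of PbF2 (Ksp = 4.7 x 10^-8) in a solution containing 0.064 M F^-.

s = 1.1 × 10^-5 M

PbF2(s) ⇌ Pb^2+(aq) + 2 F^-(aq)
Ksp = [Pb^2+][F^-]^2
Let s = moles of PbF2 that dissolve per litre. [Pb^2+] = s, [F^-] = 0.064 + 2s ≈ 0.064 (common-ion effect: F^- is already 0.064 M).
Ksp ≈ s × (0.064)^2
s = 1.1 x 10^-5 M
Check: 2s = 2.3 × 10^-5 ≪ 0.064, so the approximation is valid.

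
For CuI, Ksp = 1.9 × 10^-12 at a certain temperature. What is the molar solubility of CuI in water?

CuI(s) ⇌ Cu^+ + I^-
Ksp = [Cu^+][I^-]
Let s = molar solubility. Then [Cu^+] = s and [I^-] = s.
Ksp = (s)(s) = s^2
s = (1.9 × 10^-12)^(1/2) = 1.4 × 10^-6 M

s ≈ 1.4 × 10^-6 M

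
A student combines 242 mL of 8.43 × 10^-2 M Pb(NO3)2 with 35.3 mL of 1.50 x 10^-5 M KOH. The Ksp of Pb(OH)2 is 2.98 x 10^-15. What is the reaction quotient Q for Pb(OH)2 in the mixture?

Total volume = 242 + 35.3 = 277.3 mL.
[Pb^2+] = 8.43 × 10^-2 × (242/277.3) = 7.357 x 10^-2 M
[OH^-] = 1.50 × 10^-5 × (35.3/277.3) = 1.909 x 10^-6 M
Pb(OH)2(s) ⇌ Pb^2+(aq) + 2 OH^-(aq), so Q = [Pb^2+][OH^-]^2
Q = (7.357 × 10^-2)(1.909 × 10^-6)^2 = 2.68 × 10^-13
Q > Ksp, so Pb(OH)2 will precipitate.

2.68 x 10^-13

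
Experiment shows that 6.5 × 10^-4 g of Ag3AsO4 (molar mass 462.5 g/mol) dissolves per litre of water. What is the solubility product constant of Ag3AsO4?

Molar solubility s = (6.5 × 10^-4 g/L) / (462.5 g/mol) = 1.41 x 10^-6 M.
Ag3AsO4(s) ⇌ 3 Ag^+(aq) + AsO4^3-(aq)
If s mol/L of Ag3AsO4 dissolves, [Ag^+] = 3s and [AsO4^3-] = s.
Ksp = [Ag^+]^3[AsO4^3-]
Ksp = (3s)^3s = 27s^4
Ksp = 27 × (1.41 × 10^-6)^4 = 1.1 × 10^-22

Ksp = 1.1e-22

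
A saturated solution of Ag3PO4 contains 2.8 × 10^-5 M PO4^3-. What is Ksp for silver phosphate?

Ksp = 1.7e-17

Ag3PO4(s) <=> 3 Ag^+ + PO4^3-
Stoichiometry gives [Ag^+] = (3/1)[PO4^3-] = 8.40 × 10^-5 M.
Ksp = [Ag^+]^3[PO4^3-]
Ksp = (8.40 × 10^-5)^3 × 2.8 x 10^-5 = 1.7 × 10^-17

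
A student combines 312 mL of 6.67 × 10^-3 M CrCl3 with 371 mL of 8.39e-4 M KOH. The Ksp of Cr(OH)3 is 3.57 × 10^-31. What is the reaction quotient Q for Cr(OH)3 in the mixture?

Total volume = 312 + 371 = 683 mL.
[Cr^3+] = 6.67 x 10^-3 × (312/683) = 3.047 × 10^-3 M
[OH^-] = 8.39 x 10^-4 × (371/683) = 4.557 × 10^-4 M
Cr(OH)3(s) <=> Cr^3+ + 3 OH^-, so Q = [Cr^3+][OH^-]^3
Q = (3.047 x 10^-3)(4.557 x 10^-4)^3 = 2.88 x 10^-13
Q > Ksp, so Cr(OH)3 will precipitate.

Q ≈ 2.88 × 10^-13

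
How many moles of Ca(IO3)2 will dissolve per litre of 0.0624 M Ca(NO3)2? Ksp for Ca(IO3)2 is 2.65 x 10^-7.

s = 1.03 x 10^-3 M

Ca(IO3)2(s) <=> Ca^2+(aq) + 2 IO3^-(aq)
Ksp = [Ca^2+][IO3^-]^2
Let s be the molar solubility in this solution. [Ca^2+] = 0.0624 + s ≈ 0.0624, [IO3^-] = 2s (Ksp is small, so little additional dissolves).
Ksp ≈ 0.0624 × (2s)^2
s = 1.03 × 10^-3 M
Check: s = 1.0 × 10^-3 ≪ 0.0624, so the approximation is valid.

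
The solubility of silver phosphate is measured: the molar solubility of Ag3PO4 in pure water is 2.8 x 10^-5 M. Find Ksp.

1.7 × 10^-17

Ag3PO4(s) ⇌ 3 Ag^+ + PO4^3-
Let s = molar solubility. Then [Ag^+] = 3s and [PO4^3-] = s.
Ksp = [Ag^+]^3[PO4^3-]
Ksp = (3s)^3s = 27s^4
Ksp = 27 × (2.8 × 10^-5)^4 = 1.7 x 10^-17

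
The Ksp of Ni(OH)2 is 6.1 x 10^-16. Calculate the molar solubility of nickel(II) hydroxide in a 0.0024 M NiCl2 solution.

Ni(OH)2(s) ⇌ Ni^2+(aq) + 2 OH^-(aq)
Ksp = [Ni^2+][OH^-]^2
Let s = moles of Ni(OH)2 that dissolve per litre. [Ni^2+] = 0.0024 + s ≈ 0.0024, [OH^-] = 2s (since Ni^2+ from NiCl2 dominates).
Ksp ≈ 0.0024 × (2s)^2
s = 2.5 × 10^-7 M
Check: s = 2.5 × 10^-7 ≪ 0.0024, so the approximation is valid.

2.5 × 10^-7 M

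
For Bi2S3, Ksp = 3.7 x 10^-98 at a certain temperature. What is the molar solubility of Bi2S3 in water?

Bi2S3(s) ⇌ 2 Bi^3+(aq) + 3 S^2-(aq)
Ksp = [Bi^3+]^2[S^2-]^3
With molar solubility s: [Bi^3+] = 2s, [S^2-] = 3s.
Ksp = (2s)^2(3s)^3 = 108s^5
s^5 = 3.7 x 10^-98 / 108, so s = 1.3 × 10^-20 M

1.3e-20 M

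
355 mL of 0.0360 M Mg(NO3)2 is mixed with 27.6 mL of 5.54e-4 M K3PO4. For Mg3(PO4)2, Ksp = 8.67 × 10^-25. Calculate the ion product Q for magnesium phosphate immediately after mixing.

Total volume = 355 + 27.6 = 382.6 mL.
[Mg^2+] = 3.60 × 10^-2 × (355/382.6) = 3.340 × 10^-2 M
[PO4^3-] = 5.54 × 10^-4 × (27.6/382.6) = 3.996 × 10^-5 M
Mg3(PO4)2(s) ⇌ 3 Mg^2+(aq) + 2 PO4^3-(aq), so Q = [Mg^2+]^3[PO4^3-]^2
Q = (3.340 × 10^-2)^3(3.996 × 10^-5)^2 = 5.95 x 10^-14
Q > Ksp, so Mg3(PO4)2 will precipitate.

Q ≈ 5.95 x 10^-14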